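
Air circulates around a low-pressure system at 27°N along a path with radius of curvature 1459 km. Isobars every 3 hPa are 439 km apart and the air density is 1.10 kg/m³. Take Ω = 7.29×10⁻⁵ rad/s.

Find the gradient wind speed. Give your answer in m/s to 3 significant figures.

8.62 m/s

Coriolis parameter at 27°N:
f = 2Ω sin φ = 2 × 7.29×10⁻⁵ × sin 27° = 6.62×10⁻⁵ s⁻¹
Pressure gradient: |∂P/∂n| = 300 Pa / 439000 m = 6.83×10⁻⁴ Pa/m
Geostrophic speed: V_g = |∂P/∂n|/(fρ) = 6.83×10⁻⁴/(6.62×10⁻⁵ × 1.10) = 9.39 m/s
Around a low, centrifugal force acts outward with Coriolis, so pressure-gradient force balances both:
(1/ρ)|∂P/∂n| = fV + V²/R  →  V² + fR·V − fR·V_g = 0
With fR = 6.62×10⁻⁵ × 1459×10³ m = 96.6 m/s:
V = [−fR + √((fR)² + 4 fR V_g)]/2 = [−96.6 + √(96.6² + 4×96.6×9.39)]/2 = 8.62 m/s
Subgeostrophic (V < V_g = 9.39 m/s), as expected around a low.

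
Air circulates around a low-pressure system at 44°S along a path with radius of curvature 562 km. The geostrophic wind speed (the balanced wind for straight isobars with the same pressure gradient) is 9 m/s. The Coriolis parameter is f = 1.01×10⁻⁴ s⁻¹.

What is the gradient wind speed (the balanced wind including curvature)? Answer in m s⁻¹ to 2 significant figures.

Around a low, centrifugal force acts outward with Coriolis, so pressure-gradient force balances both:
(1/ρ)|∂P/∂n| = fV + V²/R  →  V² + fR·V − fR·V_g = 0
With fR = 1.01×10⁻⁴ × 562×10³ m = 56.8 m/s:
V = [−fR + √((fR)² + 4 fR V_g)]/2 = [−56.8 + √(56.8² + 4×56.8×9)]/2 = 7.9 m/s
Subgeostrophic (V < V_g = 9 m/s), as expected around a low.

7.9 m s⁻¹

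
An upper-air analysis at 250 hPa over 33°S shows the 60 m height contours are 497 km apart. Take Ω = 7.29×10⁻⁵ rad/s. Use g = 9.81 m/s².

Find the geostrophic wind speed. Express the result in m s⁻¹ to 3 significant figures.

Coriolis parameter at 33°S:
f = 2Ω sin φ = 2 × 7.29×10⁻⁵ × sin 33° = 7.94×10⁻⁵ s⁻¹
Height gradient: |∂Z/∂n| = 60 m / 497000 m = 1.21×10⁻⁴
On a pressure surface, geostrophic balance gives V_g = (g/f)|∂Z/∂n|:
V_g = 9.81 × 1.21×10⁻⁴ / 7.94×10⁻⁵ = 14.9 m/s

14.9 m s⁻¹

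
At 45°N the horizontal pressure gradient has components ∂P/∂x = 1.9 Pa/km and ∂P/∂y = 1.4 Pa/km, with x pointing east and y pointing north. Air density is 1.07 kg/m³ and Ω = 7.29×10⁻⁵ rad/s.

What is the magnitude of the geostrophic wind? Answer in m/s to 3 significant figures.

21.4 m/s

Coriolis parameter at 45°N:
f = 2Ω sin φ = 2 × 7.29×10⁻⁵ × sin 45° = 1.03×10⁻⁴ s⁻¹
Component geostrophic relations (x east, y north):
u_g = −(1/(fρ)) ∂P/∂y,  v_g = (1/(fρ)) ∂P/∂x
u_g = −(1.4×10⁻³)/(1.03×10⁻⁴ × 1.07) = −12.7 m/s;  v_g = (1.9×10⁻³)/(1.03×10⁻⁴ × 1.07) = 17.2 m/s
|V_g| = √(u_g² + v_g²) = 21.4 m/s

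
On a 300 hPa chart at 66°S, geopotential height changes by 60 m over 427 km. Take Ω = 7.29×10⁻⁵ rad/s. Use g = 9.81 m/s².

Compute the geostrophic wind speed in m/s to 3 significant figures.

10.3 m/s

Coriolis parameter at 66°S:
f = 2Ω sin φ = 2 × 7.29×10⁻⁵ × sin 66° = 1.33×10⁻⁴ s⁻¹
Height gradient: |∂Z/∂n| = 60 m / 427000 m = 1.41×10⁻⁴
On a pressure surface, geostrophic balance gives V_g = (g/f)|∂Z/∂n|:
V_g = 9.81 × 1.41×10⁻⁴ / 1.33×10⁻⁴ = 10.3 m/s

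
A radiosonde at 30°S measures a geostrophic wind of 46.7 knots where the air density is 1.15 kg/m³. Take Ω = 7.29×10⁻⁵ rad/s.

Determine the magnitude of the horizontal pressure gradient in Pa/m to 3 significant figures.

2.01×10⁻³ Pa/m

Coriolis parameter at 30°S:
f = 2Ω sin φ = 2 × 7.29×10⁻⁵ × sin 30° = 7.29×10⁻⁵ s⁻¹
Wind speed in SI: 46.7 knots = 24.0 m/s
Geostrophic balance rearranged: |∂P/∂n| = f ρ V_g
|∂P/∂n| = 7.29×10⁻⁵ × 1.15 × 24.0 = 2.01×10⁻³ Pa/m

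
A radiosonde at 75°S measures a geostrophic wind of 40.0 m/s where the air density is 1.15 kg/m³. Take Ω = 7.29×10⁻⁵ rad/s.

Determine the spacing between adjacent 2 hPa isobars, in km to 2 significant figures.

Coriolis parameter at 75°S:
f = 2Ω sin φ = 2 × 7.29×10⁻⁵ × sin 75° = 1.41×10⁻⁴ s⁻¹
Geostrophic balance rearranged: |∂P/∂n| = f ρ V_g
|∂P/∂n| = 1.41×10⁻⁴ × 1.15 × 40.0 = 6.48×10⁻³ Pa/m
Isobar spacing: Δn = ΔP/|∂P/∂n| = 200 Pa / 6.48×10⁻³ Pa/m = 30872 m ≈ 31 km

31 km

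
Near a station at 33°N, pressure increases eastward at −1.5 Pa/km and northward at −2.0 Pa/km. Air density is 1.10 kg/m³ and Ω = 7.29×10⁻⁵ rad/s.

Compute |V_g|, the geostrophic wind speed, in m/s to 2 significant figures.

Coriolis parameter at 33°N:
f = 2Ω sin φ = 2 × 7.29×10⁻⁵ × sin 33° = 7.94×10⁻⁵ s⁻¹
Component geostrophic relations (x east, y north):
u_g = −(1/(fρ)) ∂P/∂y,  v_g = (1/(fρ)) ∂P/∂x
u_g = −(−2.0×10⁻³)/(7.94×10⁻⁵ × 1.10) = 22.9 m/s;  v_g = (−1.5×10⁻³)/(7.94×10⁻⁵ × 1.10) = −17.2 m/s
|V_g| = √(u_g² + v_g²) = 28.6 m/s

29 m/s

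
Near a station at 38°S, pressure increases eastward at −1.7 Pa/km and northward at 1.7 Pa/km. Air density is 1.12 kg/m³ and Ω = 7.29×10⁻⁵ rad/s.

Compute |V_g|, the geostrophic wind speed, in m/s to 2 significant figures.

24 m/s

Coriolis parameter at 38°S:
f = 2Ω sin φ = 2 × 7.29×10⁻⁵ × sin 38° = 8.98×10⁻⁵ s⁻¹
In the Southern Hemisphere f is negative: f = −8.98×10⁻⁵ s⁻¹.
Component geostrophic relations (x east, y north):
u_g = −(1/(fρ)) ∂P/∂y,  v_g = (1/(fρ)) ∂P/∂x
u_g = −(1.7×10⁻³)/(−8.98×10⁻⁵ × 1.12) = 16.9 m/s;  v_g = (−1.7×10⁻³)/(−8.98×10⁻⁵ × 1.12) = 16.9 m/s
|V_g| = √(u_g² + v_g²) = 23.9 m/s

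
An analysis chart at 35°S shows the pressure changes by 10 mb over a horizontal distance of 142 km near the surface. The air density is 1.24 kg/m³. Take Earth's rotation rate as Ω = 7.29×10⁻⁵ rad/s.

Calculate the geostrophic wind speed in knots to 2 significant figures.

Coriolis parameter at 35°S:
f = 2Ω sin φ = 2 × 7.29×10⁻⁵ × sin 35° = 8.36×10⁻⁵ s⁻¹
Pressure gradient: |∂P/∂n| = 1000 Pa / 142000 m = 7.04×10⁻³ Pa/m
Geostrophic balance (pressure-gradient force = Coriolis force):
V_g = (1/(fρ)) |∂P/∂n| = 7.04×10⁻³ / (8.36×10⁻⁵ × 1.24) = 67.9 m/s
Converting: 67.9 m/s × 1.944 = 130 knots

130 knots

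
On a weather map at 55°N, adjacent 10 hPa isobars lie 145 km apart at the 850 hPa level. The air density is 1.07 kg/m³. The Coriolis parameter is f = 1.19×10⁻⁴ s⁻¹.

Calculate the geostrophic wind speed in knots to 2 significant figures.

Pressure gradient: |∂P/∂n| = 1000 Pa / 145000 m = 6.90×10⁻³ Pa/m
Geostrophic balance (pressure-gradient force = Coriolis force):
V_g = (1/(fρ)) |∂P/∂n| = 6.90×10⁻³ / (1.19×10⁻⁴ × 1.07) = 54.2 m/s
Converting: 54.2 m/s × 1.944 = 110 knots

110 knots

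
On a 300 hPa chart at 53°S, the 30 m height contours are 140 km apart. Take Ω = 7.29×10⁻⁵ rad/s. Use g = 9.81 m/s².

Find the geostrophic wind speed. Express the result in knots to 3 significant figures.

Coriolis parameter at 53°S:
f = 2Ω sin φ = 2 × 7.29×10⁻⁵ × sin 53° = 1.16×10⁻⁴ s⁻¹
Height gradient: |∂Z/∂n| = 30 m / 140000 m = 2.14×10⁻⁴
On a pressure surface, geostrophic balance gives V_g = (g/f)|∂Z/∂n|:
V_g = 9.81 × 2.14×10⁻⁴ / 1.16×10⁻⁴ = 18.1 m/s
Converting: 18.1 m/s × 1.944 = 35.1 knots

35.1 knots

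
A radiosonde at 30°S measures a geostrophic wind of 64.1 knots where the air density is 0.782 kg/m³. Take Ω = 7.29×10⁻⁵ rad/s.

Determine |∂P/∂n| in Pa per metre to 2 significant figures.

1.9×10⁻³ Pa/m

Coriolis parameter at 30°S:
f = 2Ω sin φ = 2 × 7.29×10⁻⁵ × sin 30° = 7.29×10⁻⁵ s⁻¹
Wind speed in SI: 64.1 knots = 33.0 m/s
Geostrophic balance rearranged: |∂P/∂n| = f ρ V_g
|∂P/∂n| = 7.29×10⁻⁵ × 0.782 × 33.0 = 1.88×10⁻³ Pa/m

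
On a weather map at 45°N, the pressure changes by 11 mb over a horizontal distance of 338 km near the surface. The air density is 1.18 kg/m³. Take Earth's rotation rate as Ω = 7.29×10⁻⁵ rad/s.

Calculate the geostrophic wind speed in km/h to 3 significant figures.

96.3 km/h

Coriolis parameter at 45°N:
f = 2Ω sin φ = 2 × 7.29×10⁻⁵ × sin 45° = 1.03×10⁻⁴ s⁻¹
Pressure gradient: |∂P/∂n| = 1100 Pa / 338000 m = 3.25×10⁻³ Pa/m
Geostrophic balance (pressure-gradient force = Coriolis force):
V_g = (1/(fρ)) |∂P/∂n| = 3.25×10⁻³ / (1.03×10⁻⁴ × 1.18) = 26.8 m/s
Converting: 26.8 m/s × 3.6 = 96.3 km/h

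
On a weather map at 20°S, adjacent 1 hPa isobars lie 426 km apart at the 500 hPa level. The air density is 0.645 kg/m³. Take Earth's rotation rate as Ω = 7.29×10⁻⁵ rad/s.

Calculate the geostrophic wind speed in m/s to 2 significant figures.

Coriolis parameter at 20°S:
f = 2Ω sin φ = 2 × 7.29×10⁻⁵ × sin 20° = 4.99×10⁻⁵ s⁻¹
Pressure gradient: |∂P/∂n| = 100 Pa / 426000 m = 2.35×10⁻⁴ Pa/m
Geostrophic balance (pressure-gradient force = Coriolis force):
V_g = (1/(fρ)) |∂P/∂n| = 2.35×10⁻⁴ / (4.99×10⁻⁵ × 0.645) = 7.30 m/s

7.3 m/s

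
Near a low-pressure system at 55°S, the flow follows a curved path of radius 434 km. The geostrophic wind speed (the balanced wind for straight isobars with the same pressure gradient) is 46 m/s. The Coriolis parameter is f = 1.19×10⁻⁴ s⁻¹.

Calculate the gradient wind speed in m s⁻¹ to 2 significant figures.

Around a low, centrifugal force acts outward with Coriolis, so pressure-gradient force balances both:
(1/ρ)|∂P/∂n| = fV + V²/R  →  V² + fR·V − fR·V_g = 0
With fR = 1.19×10⁻⁴ × 434×10³ m = 51.6 m/s:
V = [−fR + √((fR)² + 4 fR V_g)]/2 = [−51.6 + √(51.6² + 4×51.6×46)]/2 = 29.3 m/s
Subgeostrophic (V < V_g = 46 m/s), as expected around a low.

29 m s⁻¹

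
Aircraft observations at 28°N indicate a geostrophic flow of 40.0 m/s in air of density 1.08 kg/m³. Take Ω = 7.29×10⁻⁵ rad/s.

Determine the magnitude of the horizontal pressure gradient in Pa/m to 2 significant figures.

3.0×10⁻³ Pa/m

Coriolis parameter at 28°N:
f = 2Ω sin φ = 2 × 7.29×10⁻⁵ × sin 28° = 6.84×10⁻⁵ s⁻¹
Geostrophic balance rearranged: |∂P/∂n| = f ρ V_g
|∂P/∂n| = 6.84×10⁻⁵ × 1.08 × 40.0 = 2.96×10⁻³ Pa/m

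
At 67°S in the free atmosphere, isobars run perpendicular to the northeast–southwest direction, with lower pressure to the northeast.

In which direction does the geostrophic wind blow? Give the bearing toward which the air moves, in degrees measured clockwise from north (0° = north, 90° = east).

315°

The pressure-gradient force points toward the northeast (bearing 045°).
Geostrophic balance: in the Southern Hemisphere the Coriolis force deflects motion to the left, so the geostrophic wind blows 90° to the left of the pressure-gradient force (low pressure on the right).
Rotating 045° by 90° counterclockwise gives 315° — the wind blows toward the northwest.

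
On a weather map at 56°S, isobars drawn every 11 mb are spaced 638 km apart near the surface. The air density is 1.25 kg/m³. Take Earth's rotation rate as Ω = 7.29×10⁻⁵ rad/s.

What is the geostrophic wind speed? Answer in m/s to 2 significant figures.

11 m/s

Coriolis parameter at 56°S:
f = 2Ω sin φ = 2 × 7.29×10⁻⁵ × sin 56° = 1.21×10⁻⁴ s⁻¹
Pressure gradient: |∂P/∂n| = 1100 Pa / 638000 m = 1.72×10⁻³ Pa/m
Geostrophic balance (pressure-gradient force = Coriolis force):
V_g = (1/(fρ)) |∂P/∂n| = 1.72×10⁻³ / (1.21×10⁻⁴ × 1.25) = 11.4 m/s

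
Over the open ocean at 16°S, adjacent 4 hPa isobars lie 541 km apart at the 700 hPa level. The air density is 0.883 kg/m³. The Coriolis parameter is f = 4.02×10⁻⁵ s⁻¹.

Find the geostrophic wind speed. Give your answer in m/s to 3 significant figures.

Pressure gradient: |∂P/∂n| = 400 Pa / 541000 m = 7.39×10⁻⁴ Pa/m
Geostrophic balance (pressure-gradient force = Coriolis force):
V_g = (1/(fρ)) |∂P/∂n| = 7.39×10⁻⁴ / (4.02×10⁻⁵ × 0.883) = 20.8 m/s

20.8 m/s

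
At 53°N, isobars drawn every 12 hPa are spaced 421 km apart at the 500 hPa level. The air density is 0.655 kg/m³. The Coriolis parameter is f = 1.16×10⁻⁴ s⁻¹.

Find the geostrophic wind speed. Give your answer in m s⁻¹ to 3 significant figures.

Pressure gradient: |∂P/∂n| = 1200 Pa / 421000 m = 2.85×10⁻³ Pa/m
Geostrophic balance (pressure-gradient force = Coriolis force):
V_g = (1/(fρ)) |∂P/∂n| = 2.85×10⁻³ / (1.16×10⁻⁴ × 0.655) = 37.5 m/s

37.5 m s⁻¹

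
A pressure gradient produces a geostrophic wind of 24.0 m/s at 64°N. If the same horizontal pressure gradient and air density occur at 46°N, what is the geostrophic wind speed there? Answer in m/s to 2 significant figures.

With the same pressure gradient and density, V_g ∝ 1/f ∝ 1/sin φ.
V₂ = V₁ · sin φ₁ / sin φ₂ = 24.0 × sin 64° / sin 46°
V₂ = 24.0 × 0.8988/0.7193 = 30 m/s

30 m/s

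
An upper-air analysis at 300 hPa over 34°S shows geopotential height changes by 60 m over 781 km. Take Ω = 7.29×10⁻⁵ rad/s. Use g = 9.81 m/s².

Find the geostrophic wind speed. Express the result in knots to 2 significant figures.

18 knots

Coriolis parameter at 34°S:
f = 2Ω sin φ = 2 × 7.29×10⁻⁵ × sin 34° = 8.15×10⁻⁵ s⁻¹
Height gradient: |∂Z/∂n| = 60 m / 781000 m = 7.68×10⁻⁵
On a pressure surface, geostrophic balance gives V_g = (g/f)|∂Z/∂n|:
V_g = 9.81 × 7.68×10⁻⁵ / 8.15×10⁻⁵ = 9.24 m/s
Converting: 9.24 m/s × 1.944 = 18 knots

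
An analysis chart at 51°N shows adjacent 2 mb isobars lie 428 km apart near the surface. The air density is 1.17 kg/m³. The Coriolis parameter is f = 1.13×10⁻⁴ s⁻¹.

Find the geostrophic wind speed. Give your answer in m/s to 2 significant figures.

3.5 m/s

Pressure gradient: |∂P/∂n| = 200 Pa / 428000 m = 4.67×10⁻⁴ Pa/m
Geostrophic balance (pressure-gradient force = Coriolis force):
V_g = (1/(fρ)) |∂P/∂n| = 4.67×10⁻⁴ / (1.13×10⁻⁴ × 1.17) = 3.53 m/s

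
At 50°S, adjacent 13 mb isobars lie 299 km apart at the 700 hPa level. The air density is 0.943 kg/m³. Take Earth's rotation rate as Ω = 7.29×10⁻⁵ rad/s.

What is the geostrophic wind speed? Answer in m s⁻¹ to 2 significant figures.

Coriolis parameter at 50°S:
f = 2Ω sin φ = 2 × 7.29×10⁻⁵ × sin 50° = 1.12×10⁻⁴ s⁻¹
Pressure gradient: |∂P/∂n| = 1300 Pa / 299000 m = 4.35×10⁻³ Pa/m
Geostrophic balance (pressure-gradient force = Coriolis force):
V_g = (1/(fρ)) |∂P/∂n| = 4.35×10⁻³ / (1.12×10⁻⁴ × 0.943) = 41.3 m/s

41 m s⁻¹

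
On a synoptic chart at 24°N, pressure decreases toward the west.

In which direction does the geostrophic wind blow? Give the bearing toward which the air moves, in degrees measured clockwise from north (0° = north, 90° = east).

The pressure-gradient force points toward the west (bearing 270°).
Geostrophic balance: in the Northern Hemisphere the Coriolis force deflects motion to the right, so the geostrophic wind blows 90° to the right of the pressure-gradient force (low pressure on the left).
Rotating 270° by 90° clockwise gives 000° — the wind blows toward the north.

000°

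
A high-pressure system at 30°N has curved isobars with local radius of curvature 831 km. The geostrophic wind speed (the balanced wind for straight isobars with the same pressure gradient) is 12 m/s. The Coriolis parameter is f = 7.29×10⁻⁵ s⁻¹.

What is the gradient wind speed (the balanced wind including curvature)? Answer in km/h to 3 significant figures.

Around a high, pressure-gradient force acts outward with centrifugal, so Coriolis balances both:
fV = (1/ρ)|∂P/∂n| + V²/R  →  V² − fR·V + fR·V_g = 0
With fR = 7.29×10⁻⁵ × 831×10³ m = 60.6 m/s:
V = [fR − √((fR)² − 4 fR V_g)]/2 = [60.6 − √(60.6² − 4×60.6×12)]/2 = 16.5 m/s
Supergeostrophic (V > V_g = 12 m/s), as expected around a high.
Converting: 16.5 m/s × 3.6 = 59.4 km/h

59.4 km/h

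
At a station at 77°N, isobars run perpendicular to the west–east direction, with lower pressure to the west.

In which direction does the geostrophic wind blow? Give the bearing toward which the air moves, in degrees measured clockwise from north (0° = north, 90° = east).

The pressure-gradient force points toward the west (bearing 270°).
Geostrophic balance: in the Northern Hemisphere the Coriolis force deflects motion to the right, so the geostrophic wind blows 90° to the right of the pressure-gradient force (low pressure on the left).
Rotating 270° by 90° clockwise gives 000° — the wind blows toward the north.

000°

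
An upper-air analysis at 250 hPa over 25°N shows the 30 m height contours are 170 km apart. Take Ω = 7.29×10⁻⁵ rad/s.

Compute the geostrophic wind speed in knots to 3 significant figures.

54.6 knots

Coriolis parameter at 25°N:
f = 2Ω sin φ = 2 × 7.29×10⁻⁵ × sin 25° = 6.16×10⁻⁵ s⁻¹
Height gradient: |∂Z/∂n| = 30 m / 170000 m = 1.76×10⁻⁴
On a pressure surface, geostrophic balance gives V_g = (g/f)|∂Z/∂n|:
V_g = 9.81 × 1.76×10⁻⁴ / 6.16×10⁻⁵ = 28.1 m/s
Converting: 28.1 m/s × 1.944 = 54.6 knots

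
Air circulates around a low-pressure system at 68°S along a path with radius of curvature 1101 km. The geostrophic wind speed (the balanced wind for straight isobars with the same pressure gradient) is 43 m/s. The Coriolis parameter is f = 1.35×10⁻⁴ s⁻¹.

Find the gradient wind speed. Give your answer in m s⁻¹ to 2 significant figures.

Around a low, centrifugal force acts outward with Coriolis, so pressure-gradient force balances both:
(1/ρ)|∂P/∂n| = fV + V²/R  →  V² + fR·V − fR·V_g = 0
With fR = 1.35×10⁻⁴ × 1101×10³ m = 149 m/s:
V = [−fR + √((fR)² + 4 fR V_g)]/2 = [−149 + √(149² + 4×149×43)]/2 = 34.8 m/s
Subgeostrophic (V < V_g = 43 m/s), as expected around a low.

35 m s⁻¹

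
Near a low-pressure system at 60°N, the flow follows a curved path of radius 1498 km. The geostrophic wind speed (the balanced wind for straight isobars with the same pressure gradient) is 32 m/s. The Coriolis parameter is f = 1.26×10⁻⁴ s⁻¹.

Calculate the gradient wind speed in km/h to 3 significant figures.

Around a low, centrifugal force acts outward with Coriolis, so pressure-gradient force balances both:
(1/ρ)|∂P/∂n| = fV + V²/R  →  V² + fR·V − fR·V_g = 0
With fR = 1.26×10⁻⁴ × 1498×10³ m = 189 m/s:
V = [−fR + √((fR)² + 4 fR V_g)]/2 = [−189 + √(189² + 4×189×32)]/2 = 27.9 m/s
Subgeostrophic (V < V_g = 32 m/s), as expected around a low.
Converting: 27.9 m/s × 3.6 = 100 km/h

100 km/h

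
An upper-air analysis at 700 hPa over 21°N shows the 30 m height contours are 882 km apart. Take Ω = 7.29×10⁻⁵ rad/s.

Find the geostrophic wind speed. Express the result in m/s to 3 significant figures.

6.39 m/s

Coriolis parameter at 21°N:
f = 2Ω sin φ = 2 × 7.29×10⁻⁵ × sin 21° = 5.23×10⁻⁵ s⁻¹
Height gradient: |∂Z/∂n| = 30 m / 882000 m = 3.40×10⁻⁵
On a pressure surface, geostrophic balance gives V_g = (g/f)|∂Z/∂n|:
V_g = 9.81 × 3.40×10⁻⁵ / 5.23×10⁻⁵ = 6.39 m/s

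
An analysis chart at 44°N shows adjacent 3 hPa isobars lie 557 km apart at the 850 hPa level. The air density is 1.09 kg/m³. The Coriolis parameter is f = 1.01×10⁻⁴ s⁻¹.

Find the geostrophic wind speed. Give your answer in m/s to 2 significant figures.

4.9 m/s

Pressure gradient: |∂P/∂n| = 300 Pa / 557000 m = 5.39×10⁻⁴ Pa/m
Geostrophic balance (pressure-gradient force = Coriolis force):
V_g = (1/(fρ)) |∂P/∂n| = 5.39×10⁻⁴ / (1.01×10⁻⁴ × 1.09) = 4.89 m/s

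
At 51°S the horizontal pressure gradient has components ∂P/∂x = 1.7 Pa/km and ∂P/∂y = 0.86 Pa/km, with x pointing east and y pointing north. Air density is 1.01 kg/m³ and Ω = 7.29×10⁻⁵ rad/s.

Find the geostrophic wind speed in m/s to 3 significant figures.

Coriolis parameter at 51°S:
f = 2Ω sin φ = 2 × 7.29×10⁻⁵ × sin 51° = 1.13×10⁻⁴ s⁻¹
In the Southern Hemisphere f is negative: f = −1.13×10⁻⁴ s⁻¹.
Component geostrophic relations (x east, y north):
u_g = −(1/(fρ)) ∂P/∂y,  v_g = (1/(fρ)) ∂P/∂x
u_g = −(0.86×10⁻³)/(−1.13×10⁻⁴ × 1.01) = 7.51 m/s;  v_g = (1.7×10⁻³)/(−1.13×10⁻⁴ × 1.01) = −14.9 m/s
|V_g| = √(u_g² + v_g²) = 16.6 m/s

16.6 m/s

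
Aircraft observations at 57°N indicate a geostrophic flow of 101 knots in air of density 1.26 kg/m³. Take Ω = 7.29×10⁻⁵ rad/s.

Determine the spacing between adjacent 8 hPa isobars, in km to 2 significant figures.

100 km

Coriolis parameter at 57°N:
f = 2Ω sin φ = 2 × 7.29×10⁻⁵ × sin 57° = 1.22×10⁻⁴ s⁻¹
Wind speed in SI: 101 knots = 52.0 m/s
Geostrophic balance rearranged: |∂P/∂n| = f ρ V_g
|∂P/∂n| = 1.22×10⁻⁴ × 1.26 × 52.0 = 8.01×10⁻³ Pa/m
Isobar spacing: Δn = ΔP/|∂P/∂n| = 800 Pa / 8.01×10⁻³ Pa/m = 99933 m ≈ 100 km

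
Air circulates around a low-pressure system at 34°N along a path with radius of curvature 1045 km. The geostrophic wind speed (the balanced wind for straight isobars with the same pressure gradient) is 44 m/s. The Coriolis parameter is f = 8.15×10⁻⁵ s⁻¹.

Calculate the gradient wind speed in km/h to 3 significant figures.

115 km/h

Around a low, centrifugal force acts outward with Coriolis, so pressure-gradient force balances both:
(1/ρ)|∂P/∂n| = fV + V²/R  →  V² + fR·V − fR·V_g = 0
With fR = 8.15×10⁻⁵ × 1045×10³ m = 85.2 m/s:
V = [−fR + √((fR)² + 4 fR V_g)]/2 = [−85.2 + √(85.2² + 4×85.2×44)]/2 = 32 m/s
Subgeostrophic (V < V_g = 44 m/s), as expected around a low.
Converting: 32 m/s × 3.6 = 115 km/h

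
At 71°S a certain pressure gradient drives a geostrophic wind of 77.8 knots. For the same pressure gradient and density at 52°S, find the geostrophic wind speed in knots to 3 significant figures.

93.4 knots

With the same pressure gradient and density, V_g ∝ 1/f ∝ 1/sin φ.
V₂ = V₁ · sin φ₁ / sin φ₂ = 77.8 × sin 71° / sin 52°
V₂ = 77.8 × 0.9455/0.7880 = 93.4 knots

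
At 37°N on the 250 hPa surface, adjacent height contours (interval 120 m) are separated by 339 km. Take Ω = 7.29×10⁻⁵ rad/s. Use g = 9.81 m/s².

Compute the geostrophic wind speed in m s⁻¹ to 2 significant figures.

Coriolis parameter at 37°N:
f = 2Ω sin φ = 2 × 7.29×10⁻⁵ × sin 37° = 8.77×10⁻⁵ s⁻¹
Height gradient: |∂Z/∂n| = 120 m / 339000 m = 3.54×10⁻⁴
On a pressure surface, geostrophic balance gives V_g = (g/f)|∂Z/∂n|:
V_g = 9.81 × 3.54×10⁻⁴ / 8.77×10⁻⁵ = 39.6 m/s

40 m s⁻¹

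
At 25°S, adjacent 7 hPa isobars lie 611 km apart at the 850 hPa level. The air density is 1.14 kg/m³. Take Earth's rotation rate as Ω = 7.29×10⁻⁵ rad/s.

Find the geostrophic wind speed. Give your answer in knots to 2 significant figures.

Coriolis parameter at 25°S:
f = 2Ω sin φ = 2 × 7.29×10⁻⁵ × sin 25° = 6.16×10⁻⁵ s⁻¹
Pressure gradient: |∂P/∂n| = 700 Pa / 611000 m = 1.15×10⁻³ Pa/m
Geostrophic balance (pressure-gradient force = Coriolis force):
V_g = (1/(fρ)) |∂P/∂n| = 1.15×10⁻³ / (6.16×10⁻⁵ × 1.14) = 16.3 m/s
Converting: 16.3 m/s × 1.944 = 32 knots

32 knots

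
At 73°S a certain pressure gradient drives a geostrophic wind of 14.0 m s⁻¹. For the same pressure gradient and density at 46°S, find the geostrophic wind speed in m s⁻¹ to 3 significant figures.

18.6 m s⁻¹

With the same pressure gradient and density, V_g ∝ 1/f ∝ 1/sin φ.
V₂ = V₁ · sin φ₁ / sin φ₂ = 14.0 × sin 73° / sin 46°
V₂ = 14.0 × 0.9563/0.7193 = 18.6 m s⁻¹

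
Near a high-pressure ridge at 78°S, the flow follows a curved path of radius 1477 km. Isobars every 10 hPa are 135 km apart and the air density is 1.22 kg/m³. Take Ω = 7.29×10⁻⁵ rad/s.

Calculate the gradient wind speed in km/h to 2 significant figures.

210 km/h

Coriolis parameter at 78°S:
f = 2Ω sin φ = 2 × 7.29×10⁻⁵ × sin 78° = 1.43×10⁻⁴ s⁻¹
Pressure gradient: |∂P/∂n| = 1000 Pa / 135000 m = 7.41×10⁻³ Pa/m
Geostrophic speed: V_g = |∂P/∂n|/(fρ) = 7.41×10⁻³/(1.43×10⁻⁴ × 1.22) = 42.6 m/s
Around a high, pressure-gradient force acts outward with centrifugal, so Coriolis balances both:
fV = (1/ρ)|∂P/∂n| + V²/R  →  V² − fR·V + fR·V_g = 0
With fR = 1.43×10⁻⁴ × 1477×10³ m = 211 m/s:
V = [fR − √((fR)² − 4 fR V_g)]/2 = [211 − √(211² − 4×211×42.6)]/2 = 59.2 m/s
Supergeostrophic (V > V_g = 42.6 m/s), as expected around a high.
Converting: 59.2 m/s × 3.6 = 210 km/h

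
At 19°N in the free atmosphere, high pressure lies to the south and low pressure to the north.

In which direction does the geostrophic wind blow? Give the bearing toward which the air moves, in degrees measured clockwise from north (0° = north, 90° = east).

090°

The pressure-gradient force points toward the north (bearing 000°).
Geostrophic balance: in the Northern Hemisphere the Coriolis force deflects motion to the right, so the geostrophic wind blows 90° to the right of the pressure-gradient force (low pressure on the left).
Rotating 000° by 90° clockwise gives 090° — the wind blows toward the east.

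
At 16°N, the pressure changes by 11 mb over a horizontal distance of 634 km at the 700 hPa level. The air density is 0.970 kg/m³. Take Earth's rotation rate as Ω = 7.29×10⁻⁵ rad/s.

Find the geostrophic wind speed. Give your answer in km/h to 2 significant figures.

Coriolis parameter at 16°N:
f = 2Ω sin φ = 2 × 7.29×10⁻⁵ × sin 16° = 4.02×10⁻⁵ s⁻¹
Pressure gradient: |∂P/∂n| = 1100 Pa / 634000 m = 1.74×10⁻³ Pa/m
Geostrophic balance (pressure-gradient force = Coriolis force):
V_g = (1/(fρ)) |∂P/∂n| = 1.74×10⁻³ / (4.02×10⁻⁵ × 0.970) = 44.5 m/s
Converting: 44.5 m/s × 3.6 = 160 km/h

160 km/h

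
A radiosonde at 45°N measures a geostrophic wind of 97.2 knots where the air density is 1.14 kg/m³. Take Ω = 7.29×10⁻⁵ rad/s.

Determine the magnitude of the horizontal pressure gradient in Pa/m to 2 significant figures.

Coriolis parameter at 45°N:
f = 2Ω sin φ = 2 × 7.29×10⁻⁵ × sin 45° = 1.03×10⁻⁴ s⁻¹
Wind speed in SI: 97.2 knots = 50.0 m/s
Geostrophic balance rearranged: |∂P/∂n| = f ρ V_g
|∂P/∂n| = 1.03×10⁻⁴ × 1.14 × 50.0 = 5.88×10⁻³ Pa/m

5.9×10⁻³ Pa/m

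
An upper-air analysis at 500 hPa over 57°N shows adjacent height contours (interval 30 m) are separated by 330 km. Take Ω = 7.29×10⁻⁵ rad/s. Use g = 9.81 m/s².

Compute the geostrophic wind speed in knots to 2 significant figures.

14 knots

Coriolis parameter at 57°N:
f = 2Ω sin φ = 2 × 7.29×10⁻⁵ × sin 57° = 1.22×10⁻⁴ s⁻¹
Height gradient: |∂Z/∂n| = 30 m / 330000 m = 9.09×10⁻⁵
On a pressure surface, geostrophic balance gives V_g = (g/f)|∂Z/∂n|:
V_g = 9.81 × 9.09×10⁻⁵ / 1.22×10⁻⁴ = 7.29 m/s
Converting: 7.29 m/s × 1.944 = 14 knots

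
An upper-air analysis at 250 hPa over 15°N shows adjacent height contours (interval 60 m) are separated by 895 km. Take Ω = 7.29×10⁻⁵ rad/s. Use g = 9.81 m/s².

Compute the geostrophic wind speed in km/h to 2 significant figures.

63 km/h

Coriolis parameter at 15°N:
f = 2Ω sin φ = 2 × 7.29×10⁻⁵ × sin 15° = 3.77×10⁻⁵ s⁻¹
Height gradient: |∂Z/∂n| = 60 m / 895000 m = 6.70×10⁻⁵
On a pressure surface, geostrophic balance gives V_g = (g/f)|∂Z/∂n|:
V_g = 9.81 × 6.70×10⁻⁵ / 3.77×10⁻⁵ = 17.4 m/s
Converting: 17.4 m/s × 3.6 = 63 km/h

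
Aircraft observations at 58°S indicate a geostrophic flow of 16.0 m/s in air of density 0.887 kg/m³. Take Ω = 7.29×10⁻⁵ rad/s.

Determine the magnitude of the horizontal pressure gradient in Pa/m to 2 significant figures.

1.8×10⁻³ Pa/m

Coriolis parameter at 58°S:
f = 2Ω sin φ = 2 × 7.29×10⁻⁵ × sin 58° = 1.24×10⁻⁴ s⁻¹
Geostrophic balance rearranged: |∂P/∂n| = f ρ V_g
|∂P/∂n| = 1.24×10⁻⁴ × 0.887 × 16.0 = 1.75×10⁻³ Pa/m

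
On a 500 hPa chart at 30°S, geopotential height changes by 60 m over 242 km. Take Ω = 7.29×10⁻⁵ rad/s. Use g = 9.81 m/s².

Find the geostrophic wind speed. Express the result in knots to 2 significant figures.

65 knots

Coriolis parameter at 30°S:
f = 2Ω sin φ = 2 × 7.29×10⁻⁵ × sin 30° = 7.29×10⁻⁵ s⁻¹
Height gradient: |∂Z/∂n| = 60 m / 242000 m = 2.48×10⁻⁴
On a pressure surface, geostrophic balance gives V_g = (g/f)|∂Z/∂n|:
V_g = 9.81 × 2.48×10⁻⁴ / 7.29×10⁻⁵ = 33.4 m/s
Converting: 33.4 m/s × 1.944 = 65 knots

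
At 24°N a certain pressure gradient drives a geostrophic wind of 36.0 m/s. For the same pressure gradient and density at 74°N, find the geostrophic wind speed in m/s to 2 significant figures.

With the same pressure gradient and density, V_g ∝ 1/f ∝ 1/sin φ.
V₂ = V₁ · sin φ₁ / sin φ₂ = 36.0 × sin 24° / sin 74°
V₂ = 36.0 × 0.4067/0.9613 = 15 m/s

15 m/s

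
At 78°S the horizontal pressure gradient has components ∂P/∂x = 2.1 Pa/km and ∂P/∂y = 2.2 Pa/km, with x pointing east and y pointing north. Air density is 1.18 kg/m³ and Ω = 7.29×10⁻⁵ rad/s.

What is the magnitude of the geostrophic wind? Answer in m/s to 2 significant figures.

Coriolis parameter at 78°S:
f = 2Ω sin φ = 2 × 7.29×10⁻⁵ × sin 78° = 1.43×10⁻⁴ s⁻¹
In the Southern Hemisphere f is negative: f = −1.43×10⁻⁴ s⁻¹.
Component geostrophic relations (x east, y north):
u_g = −(1/(fρ)) ∂P/∂y,  v_g = (1/(fρ)) ∂P/∂x
u_g = −(2.2×10⁻³)/(−1.43×10⁻⁴ × 1.18) = 13.1 m/s;  v_g = (2.1×10⁻³)/(−1.43×10⁻⁴ × 1.18) = −12.5 m/s
|V_g| = √(u_g² + v_g²) = 18.1 m/s

18 m/s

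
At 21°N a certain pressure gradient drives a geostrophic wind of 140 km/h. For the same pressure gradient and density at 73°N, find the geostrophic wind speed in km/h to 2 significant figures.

52 km/h

With the same pressure gradient and density, V_g ∝ 1/f ∝ 1/sin φ.
V₂ = V₁ · sin φ₁ / sin φ₂ = 140 × sin 21° / sin 73°
V₂ = 140 × 0.3584/0.9563 = 52 km/h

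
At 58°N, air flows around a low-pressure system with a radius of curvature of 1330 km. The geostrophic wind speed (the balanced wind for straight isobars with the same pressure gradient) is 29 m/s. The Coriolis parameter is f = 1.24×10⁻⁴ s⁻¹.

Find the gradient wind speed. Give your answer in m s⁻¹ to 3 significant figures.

Around a low, centrifugal force acts outward with Coriolis, so pressure-gradient force balances both:
(1/ρ)|∂P/∂n| = fV + V²/R  →  V² + fR·V − fR·V_g = 0
With fR = 1.24×10⁻⁴ × 1330×10³ m = 165 m/s:
V = [−fR + √((fR)² + 4 fR V_g)]/2 = [−165 + √(165² + 4×165×29)]/2 = 25.2 m/s
Subgeostrophic (V < V_g = 29 m/s), as expected around a low.

25.2 m s⁻¹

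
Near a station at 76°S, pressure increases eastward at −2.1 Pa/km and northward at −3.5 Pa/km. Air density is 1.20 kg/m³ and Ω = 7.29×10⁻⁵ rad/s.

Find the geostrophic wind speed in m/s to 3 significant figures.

Coriolis parameter at 76°S:
f = 2Ω sin φ = 2 × 7.29×10⁻⁵ × sin 76° = 1.41×10⁻⁴ s⁻¹
In the Southern Hemisphere f is negative: f = −1.41×10⁻⁴ s⁻¹.
Component geostrophic relations (x east, y north):
u_g = −(1/(fρ)) ∂P/∂y,  v_g = (1/(fρ)) ∂P/∂x
u_g = −(−3.5×10⁻³)/(−1.41×10⁻⁴ × 1.20) = −20.6 m/s;  v_g = (−2.1×10⁻³)/(−1.41×10⁻⁴ × 1.20) = 12.4 m/s
|V_g| = √(u_g² + v_g²) = 24.0 m/s

24.0 m/s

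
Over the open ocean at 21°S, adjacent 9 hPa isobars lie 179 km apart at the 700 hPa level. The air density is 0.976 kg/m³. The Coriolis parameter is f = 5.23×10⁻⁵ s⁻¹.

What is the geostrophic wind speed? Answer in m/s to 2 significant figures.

Pressure gradient: |∂P/∂n| = 900 Pa / 179000 m = 5.03×10⁻³ Pa/m
Geostrophic balance (pressure-gradient force = Coriolis force):
V_g = (1/(fρ)) |∂P/∂n| = 5.03×10⁻³ / (5.23×10⁻⁵ × 0.976) = 98.5 m/s

99 m/s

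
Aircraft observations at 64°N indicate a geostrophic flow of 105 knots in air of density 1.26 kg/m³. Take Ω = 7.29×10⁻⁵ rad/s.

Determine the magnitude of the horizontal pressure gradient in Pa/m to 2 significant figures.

8.9×10⁻³ Pa/m

Coriolis parameter at 64°N:
f = 2Ω sin φ = 2 × 7.29×10⁻⁵ × sin 64° = 1.31×10⁻⁴ s⁻¹
Wind speed in SI: 105 knots = 54.0 m/s
Geostrophic balance rearranged: |∂P/∂n| = f ρ V_g
|∂P/∂n| = 1.31×10⁻⁴ × 1.26 × 54.0 = 8.92×10⁻³ Pa/m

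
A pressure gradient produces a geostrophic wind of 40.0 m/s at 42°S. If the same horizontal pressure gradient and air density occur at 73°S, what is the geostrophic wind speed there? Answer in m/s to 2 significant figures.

With the same pressure gradient and density, V_g ∝ 1/f ∝ 1/sin φ.
V₂ = V₁ · sin φ₁ / sin φ₂ = 40.0 × sin 42° / sin 73°
V₂ = 40.0 × 0.6691/0.9563 = 28 m/s

28 m/s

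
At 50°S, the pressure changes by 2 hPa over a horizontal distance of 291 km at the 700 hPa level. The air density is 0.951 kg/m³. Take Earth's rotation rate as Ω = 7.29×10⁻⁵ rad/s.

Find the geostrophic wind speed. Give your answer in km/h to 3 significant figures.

23.3 km/h

Coriolis parameter at 50°S:
f = 2Ω sin φ = 2 × 7.29×10⁻⁵ × sin 50° = 1.12×10⁻⁴ s⁻¹
Pressure gradient: |∂P/∂n| = 200 Pa / 291000 m = 6.87×10⁻⁴ Pa/m
Geostrophic balance (pressure-gradient force = Coriolis force):
V_g = (1/(fρ)) |∂P/∂n| = 6.87×10⁻⁴ / (1.12×10⁻⁴ × 0.951) = 6.47 m/s
Converting: 6.47 m/s × 3.6 = 23.3 km/h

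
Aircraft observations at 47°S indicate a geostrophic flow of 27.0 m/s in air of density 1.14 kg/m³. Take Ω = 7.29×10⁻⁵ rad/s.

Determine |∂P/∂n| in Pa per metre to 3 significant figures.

3.28×10⁻³ Pa/m

Coriolis parameter at 47°S:
f = 2Ω sin φ = 2 × 7.29×10⁻⁵ × sin 47° = 1.07×10⁻⁴ s⁻¹
Geostrophic balance rearranged: |∂P/∂n| = f ρ V_g
|∂P/∂n| = 1.07×10⁻⁴ × 1.14 × 27.0 = 3.28×10⁻³ Pa/m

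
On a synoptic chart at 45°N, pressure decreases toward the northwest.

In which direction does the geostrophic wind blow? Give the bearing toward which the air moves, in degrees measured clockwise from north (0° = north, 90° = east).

The pressure-gradient force points toward the northwest (bearing 315°).
Geostrophic balance: in the Northern Hemisphere the Coriolis force deflects motion to the right, so the geostrophic wind blows 90° to the right of the pressure-gradient force (low pressure on the left).
Rotating 315° by 90° clockwise gives 045° — the wind blows toward the northeast.

045°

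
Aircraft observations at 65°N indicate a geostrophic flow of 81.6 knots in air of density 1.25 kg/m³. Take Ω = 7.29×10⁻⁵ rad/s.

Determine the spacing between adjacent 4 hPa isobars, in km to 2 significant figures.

58 km

Coriolis parameter at 65°N:
f = 2Ω sin φ = 2 × 7.29×10⁻⁵ × sin 65° = 1.32×10⁻⁴ s⁻¹
Wind speed in SI: 81.6 knots = 42.0 m/s
Geostrophic balance rearranged: |∂P/∂n| = f ρ V_g
|∂P/∂n| = 1.32×10⁻⁴ × 1.25 × 42.0 = 6.93×10⁻³ Pa/m
Isobar spacing: Δn = ΔP/|∂P/∂n| = 400 Pa / 6.93×10⁻³ Pa/m = 57688 m ≈ 58 km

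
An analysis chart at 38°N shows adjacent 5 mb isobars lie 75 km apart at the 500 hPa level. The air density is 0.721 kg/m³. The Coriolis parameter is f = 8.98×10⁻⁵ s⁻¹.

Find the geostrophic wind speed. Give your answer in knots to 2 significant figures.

200 knots

Pressure gradient: |∂P/∂n| = 500 Pa / 75000 m = 6.67×10⁻³ Pa/m
Geostrophic balance (pressure-gradient force = Coriolis force):
V_g = (1/(fρ)) |∂P/∂n| = 6.67×10⁻³ / (8.98×10⁻⁵ × 0.721) = 103 m/s
Converting: 103 m/s × 1.944 = 200 knots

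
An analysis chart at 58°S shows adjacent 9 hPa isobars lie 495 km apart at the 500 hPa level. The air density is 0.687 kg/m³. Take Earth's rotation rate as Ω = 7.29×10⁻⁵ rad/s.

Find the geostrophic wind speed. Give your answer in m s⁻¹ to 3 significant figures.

Coriolis parameter at 58°S:
f = 2Ω sin φ = 2 × 7.29×10⁻⁵ × sin 58° = 1.24×10⁻⁴ s⁻¹
Pressure gradient: |∂P/∂n| = 900 Pa / 495000 m = 1.82×10⁻³ Pa/m
Geostrophic balance (pressure-gradient force = Coriolis force):
V_g = (1/(fρ)) |∂P/∂n| = 1.82×10⁻³ / (1.24×10⁻⁴ × 0.687) = 21.4 m/s

21.4 m s⁻¹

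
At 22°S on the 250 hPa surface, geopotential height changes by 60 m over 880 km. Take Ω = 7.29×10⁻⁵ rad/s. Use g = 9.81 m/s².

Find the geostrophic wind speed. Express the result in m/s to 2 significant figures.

Coriolis parameter at 22°S:
f = 2Ω sin φ = 2 × 7.29×10⁻⁵ × sin 22° = 5.46×10⁻⁵ s⁻¹
Height gradient: |∂Z/∂n| = 60 m / 880000 m = 6.82×10⁻⁵
On a pressure surface, geostrophic balance gives V_g = (g/f)|∂Z/∂n|:
V_g = 9.81 × 6.82×10⁻⁵ / 5.46×10⁻⁵ = 12.2 m/s

12 m/s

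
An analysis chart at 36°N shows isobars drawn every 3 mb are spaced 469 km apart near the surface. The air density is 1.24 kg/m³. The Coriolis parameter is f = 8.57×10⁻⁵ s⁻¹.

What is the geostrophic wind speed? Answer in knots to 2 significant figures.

12 knots

Pressure gradient: |∂P/∂n| = 300 Pa / 469000 m = 6.40×10⁻⁴ Pa/m
Geostrophic balance (pressure-gradient force = Coriolis force):
V_g = (1/(fρ)) |∂P/∂n| = 6.40×10⁻⁴ / (8.57×10⁻⁵ × 1.24) = 6.02 m/s
Converting: 6.02 m/s × 1.944 = 12 knots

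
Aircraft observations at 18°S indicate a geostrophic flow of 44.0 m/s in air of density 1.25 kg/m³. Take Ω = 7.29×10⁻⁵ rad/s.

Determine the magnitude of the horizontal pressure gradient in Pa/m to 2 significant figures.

2.5×10⁻³ Pa/m

Coriolis parameter at 18°S:
f = 2Ω sin φ = 2 × 7.29×10⁻⁵ × sin 18° = 4.51×10⁻⁵ s⁻¹
Geostrophic balance rearranged: |∂P/∂n| = f ρ V_g
|∂P/∂n| = 4.51×10⁻⁵ × 1.25 × 44.0 = 2.48×10⁻³ Pa/m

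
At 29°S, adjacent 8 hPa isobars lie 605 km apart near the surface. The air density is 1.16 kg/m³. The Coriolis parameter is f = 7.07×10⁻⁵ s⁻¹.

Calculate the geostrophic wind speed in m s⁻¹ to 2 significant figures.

16 m s⁻¹

Pressure gradient: |∂P/∂n| = 800 Pa / 605000 m = 1.32×10⁻³ Pa/m
Geostrophic balance (pressure-gradient force = Coriolis force):
V_g = (1/(fρ)) |∂P/∂n| = 1.32×10⁻³ / (7.07×10⁻⁵ × 1.16) = 16.1 m/s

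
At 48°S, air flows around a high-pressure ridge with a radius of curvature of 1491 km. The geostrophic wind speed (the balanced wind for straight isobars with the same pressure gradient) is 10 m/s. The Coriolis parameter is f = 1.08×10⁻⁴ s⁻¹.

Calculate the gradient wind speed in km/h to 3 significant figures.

Around a high, pressure-gradient force acts outward with centrifugal, so Coriolis balances both:
fV = (1/ρ)|∂P/∂n| + V²/R  →  V² − fR·V + fR·V_g = 0
With fR = 1.08×10⁻⁴ × 1491×10³ m = 161 m/s:
V = [fR − √((fR)² − 4 fR V_g)]/2 = [161 − √(161² − 4×161×10)]/2 = 10.7 m/s
Supergeostrophic (V > V_g = 10 m/s), as expected around a high.
Converting: 10.7 m/s × 3.6 = 38.6 km/h

38.6 km/h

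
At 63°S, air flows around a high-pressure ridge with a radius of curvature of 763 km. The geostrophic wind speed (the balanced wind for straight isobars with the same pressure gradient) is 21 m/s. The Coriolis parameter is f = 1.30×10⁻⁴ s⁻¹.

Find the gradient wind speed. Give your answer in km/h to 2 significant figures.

Around a high, pressure-gradient force acts outward with centrifugal, so Coriolis balances both:
fV = (1/ρ)|∂P/∂n| + V²/R  →  V² − fR·V + fR·V_g = 0
With fR = 1.30×10⁻⁴ × 763×10³ m = 99.2 m/s:
V = [fR − √((fR)² − 4 fR V_g)]/2 = [99.2 − √(99.2² − 4×99.2×21)]/2 = 30.2 m/s
Supergeostrophic (V > V_g = 21 m/s), as expected around a high.
Converting: 30.2 m/s × 3.6 = 110 km/h

110 km/h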